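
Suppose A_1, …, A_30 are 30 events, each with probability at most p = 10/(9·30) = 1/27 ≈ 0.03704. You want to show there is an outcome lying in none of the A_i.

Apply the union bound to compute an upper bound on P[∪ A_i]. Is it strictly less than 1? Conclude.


Union bound: P[∪_{i=1}^{30} A_i] ≤ Σ_i P[A_i] ≤ 30·p = 30·(1/27) = 10/9.
Numerically: 10/9 ≈ 1.11111.
Is 10/9 < 1? NO.
Since the bound 10/9 is ≥ 1, the union bound is uninformative here; it does NOT by itself certify existence.

30·p = 10/9 ≈ 1.11111; existence NOT certified by the union bound.


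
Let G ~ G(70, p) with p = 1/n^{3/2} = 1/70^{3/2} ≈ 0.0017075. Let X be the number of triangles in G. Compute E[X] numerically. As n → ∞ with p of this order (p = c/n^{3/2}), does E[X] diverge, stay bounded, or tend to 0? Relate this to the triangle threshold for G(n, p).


Number of potential triangles: C(70, 3) = 54740.
Each occurs with probability p³ ≈ (0.0017075)³ ≈ 4.9780450e-09.
By linearity: E[X] = C(70, 3)·p³ ≈ 54740 · 4.9780450e-09 ≈ 0.00027.
Since α = 3/2 > 1, p = c/n^{3/2} = o(1/n) is below the triangle threshold p ~ 1/n. Asymptotically E[X] ~ (c³/6)·n^{3(1−α)} = (1³/6)·n^{-1.5} → 0, so by Markov's inequality G has no triangles w.h.p.

E[X] ≈ 0.00027; in regime p = Θ(1/n^{3/2}) E[X] tends to 0 (below the triangle threshold p ~ 1/n).


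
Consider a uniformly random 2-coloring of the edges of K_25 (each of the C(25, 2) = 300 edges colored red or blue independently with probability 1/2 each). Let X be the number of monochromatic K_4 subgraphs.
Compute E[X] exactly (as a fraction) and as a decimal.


Let X = Σ_S X_S over the C(25, 4) = 12650 subsets S of size 4, where X_S = 1 if the K_4 on S is monochromatic.
For a fixed S, the K_4 on S has C(4, 2) = 6 edges. P[all 6 edges red] = (1/2)^6, and likewise for blue, so P[monochromatic] = 2·(1/2)^6 = 2^{1 − 6} = 1/32.
By linearity: E[X] = C(25, 4) · 2^{1 − 6} = 12650 · 1/32 = 6325/16.
Numerically: E[X] ≈ 395.312500.

E[X] = C(25,4)·2^(1−C(4,2)) = 6325/16 ≈ 395.312500.


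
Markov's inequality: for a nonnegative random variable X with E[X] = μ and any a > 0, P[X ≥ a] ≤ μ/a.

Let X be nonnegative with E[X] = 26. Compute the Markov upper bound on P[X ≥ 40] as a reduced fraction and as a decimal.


μ = E[X] = 26, a = 40.
Markov: P[X ≥ 40] ≤ μ/a = (26)/40 = 13/20.
Numerically: ≈ 0.650.
(Since a = 40 > μ = 26.000, the bound 13/20 is < 1 and informative.)

P[X ≥ 40] ≤ 13/20 ≈ 0.650.


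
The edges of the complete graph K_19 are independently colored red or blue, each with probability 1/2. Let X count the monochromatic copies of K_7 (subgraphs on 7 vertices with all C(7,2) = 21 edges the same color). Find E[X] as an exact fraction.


Let X = Σ_S X_S over the C(19, 7) = 50388 subsets S of size 7, where X_S = 1 if the K_7 on S is monochromatic.
For a fixed S, the K_7 on S has C(7, 2) = 21 edges. P[all 21 edges red] = (1/2)^21, and likewise for blue, so P[monochromatic] = 2·(1/2)^21 = 2^{1 − 21} = 1/1048576.
Summing: E[X] = C(19, 7) · 2^{1 − 21} = 50388 · 1/1048576 = 12597/262144.
Numerically: E[X] ≈ 0.048054.

E[X] = C(19,7)·2^(1−C(7,2)) = 12597/262144 ≈ 0.048054.


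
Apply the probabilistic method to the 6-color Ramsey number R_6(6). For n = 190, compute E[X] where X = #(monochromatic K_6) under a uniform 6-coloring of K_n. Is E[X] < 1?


E[X] = C(190, 6) · 6^{1 − 15} = 60334683255 · 6^{−14} = 60334683255/78364164096.
As a reduced fraction: E[X] = 6703853695/8707129344 ≈ 0.76993.
Is E[X] < 1? YES.
Since E[X] < 1, there exists a 6-coloring of K_{190} with no monochromatic K_6; hence R_6(6) > 190.

E[X] = 6703853695/8707129344 ≈ 0.76993; E[X] < 1, so R_6(6) > 190.


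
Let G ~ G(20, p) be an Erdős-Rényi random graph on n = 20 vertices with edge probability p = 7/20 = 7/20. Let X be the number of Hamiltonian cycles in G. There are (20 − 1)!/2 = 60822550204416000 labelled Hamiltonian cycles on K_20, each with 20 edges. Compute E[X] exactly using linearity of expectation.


K_20 has (20 − 1)!/2 = 60822550204416000 labelled Hamiltonian cycles.
For each such Hamiltonian cycle H, let X_H = 1 if all 20 edges of H are present in G. Then P[X_H = 1] = p^{20} = (7/20)^{20} = 79792266297612001/104857600000000000000000000.
By linearity: E[X] = Σ_H E[X_H] = 60822550204416000 · p^{20} = 60822550204416000 · 79792266297612001/104857600000000000000000000 = 1184855742873690605203907421/25600000000000000000.
Numerically: E[X] ≈ 4.628e+07.

E[X] = 60822550204416000 · (7/20)^{20} = 1184855742873690605203907421/25600000000000000000 ≈ 4.628e+07.


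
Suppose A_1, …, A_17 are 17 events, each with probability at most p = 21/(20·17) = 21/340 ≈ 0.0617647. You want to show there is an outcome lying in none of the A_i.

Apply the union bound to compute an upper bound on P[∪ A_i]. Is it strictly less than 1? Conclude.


Union bound: P[∪_{i=1}^{17} A_i] ≤ Σ_i P[A_i] ≤ 17·p = 17·(21/340) = 21/20.
Numerically: 21/20 ≈ 1.0500000.
Is 21/20 < 1? NO.
Since the bound 21/20 is ≥ 1, the union bound is uninformative here; it does NOT by itself certify existence.

17·p = 21/20 ≈ 1.0500000; existence NOT certified by the union bound.


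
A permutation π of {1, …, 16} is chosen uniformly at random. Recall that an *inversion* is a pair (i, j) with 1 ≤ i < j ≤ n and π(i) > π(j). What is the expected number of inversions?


Write X = Σ X_I over the C(16, 2) = 120 pairs i < j, with X_I the indicator of one inversion.
There are 120 indicators.
For each fixed pair i < j, the values π(i) and π(j) are two distinct elements of {1, …, 16} in uniformly random order; by symmetry P[π(i) > π(j)] = 1/2.
By linearity: E[X] = 120 · (1/2) = C(16, 2) · (1/2) = 120/2 = 60 ≈ 60.000.

E[X] = 60 = 60.000.


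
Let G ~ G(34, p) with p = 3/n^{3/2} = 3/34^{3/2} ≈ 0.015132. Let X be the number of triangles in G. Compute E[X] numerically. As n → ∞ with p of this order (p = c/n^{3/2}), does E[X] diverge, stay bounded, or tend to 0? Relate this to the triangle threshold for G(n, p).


Number of potential triangles: C(34, 3) = 5984.
Each occurs with probability p³ ≈ (0.015132)³ ≈ 3.4650431e-06.
By linearity: E[X] = C(34, 3)·p³ ≈ 5984 · 3.4650431e-06 ≈ 0.02073.
Since α = 3/2 > 1, p = c/n^{3/2} = o(1/n) is below the triangle threshold p ~ 1/n. Asymptotically E[X] ~ (c³/6)·n^{3(1−α)} = (3³/6)·n^{-1.5} → 0, so by Markov's inequality G has no triangles w.h.p.

E[X] ≈ 0.02073; in regime p = Θ(1/n^{3/2}) E[X] tends to 0 (below the triangle threshold p ~ 1/n).


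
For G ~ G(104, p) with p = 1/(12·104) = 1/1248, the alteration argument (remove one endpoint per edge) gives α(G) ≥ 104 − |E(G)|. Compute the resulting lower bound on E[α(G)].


E[|E(G)|] = C(104, 2)·p = 5356 · (1/1248) = 103/24.
E[α(G)] ≥ n − E[|E(G)|] = 104 − 103/24 = 2393/24.
Numerically: ≈ 99.708333.
(This is only a lower bound; the true E[α(G)] may be larger.)

E[α(G)] ≥ 2393/24 ≈ 99.708333.


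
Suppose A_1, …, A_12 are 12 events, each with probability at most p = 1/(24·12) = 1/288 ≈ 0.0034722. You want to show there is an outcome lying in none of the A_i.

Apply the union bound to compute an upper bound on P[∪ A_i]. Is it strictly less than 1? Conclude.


Union bound: P[∪_{i=1}^{12} A_i] ≤ Σ_i P[A_i] ≤ 12·p = 12·(1/288) = 1/24.
Numerically: 1/24 ≈ 0.0416667.
Is 1/24 < 1? YES.
Since P[∪ A_i] ≤ 1/24 < 1, the complement has P[∩ A_i^c] ≥ 1 − 1/24 = 23/24 > 0, so some outcome avoids every A_i.

12·p = 1/24 ≈ 0.0416667; existence CERTIFIED by the union bound.


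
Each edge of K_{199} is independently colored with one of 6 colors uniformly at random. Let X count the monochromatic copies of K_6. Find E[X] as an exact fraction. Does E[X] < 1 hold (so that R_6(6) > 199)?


E[X] = C(199, 6) · 6^{1 − 15} = 79936367511 · 6^{−14} = 79936367511/78364164096.
As a reduced fraction: E[X] = 26645455837/26121388032 ≈ 1.0200628.
Is E[X] < 1? NO.
Since E[X] ≥ 1, the first-moment bound is inconclusive at n = 199; it does NOT by itself certify R_6(6) > 199.

E[X] = 26645455837/26121388032 ≈ 1.0200628; E[X] ≥ 1; first-moment method inconclusive here.


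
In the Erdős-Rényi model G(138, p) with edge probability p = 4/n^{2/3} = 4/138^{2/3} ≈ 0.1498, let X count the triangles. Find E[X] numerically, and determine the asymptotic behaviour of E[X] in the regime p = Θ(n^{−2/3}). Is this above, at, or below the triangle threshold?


Number of potential triangles: C(138, 3) = 428536.
Each occurs with probability p³ ≈ (0.1498)³ ≈ 3.360639e-03.
By linearity: E[X] = C(138, 3)·p³ ≈ 428536 · 3.360639e-03 ≈ 1440.1546.
Since α = 2/3 < 1, p = c/n^{2/3} ≫ 1/n is above the triangle threshold p ~ 1/n. Asymptotically E[X] ~ (c³/6)·n^{3(1−α)} = (4³/6)·n^{1} → ∞; triangles are abundant w.h.p.

E[X] ≈ 1440.1546; in regime p = Θ(1/n^{2/3}) E[X] diverges (above the triangle threshold p ~ 1/n).


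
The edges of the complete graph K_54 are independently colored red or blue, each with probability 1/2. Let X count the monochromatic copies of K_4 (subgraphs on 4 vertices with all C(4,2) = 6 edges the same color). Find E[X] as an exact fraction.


Let X = Σ_S X_S over the C(54, 4) = 316251 subsets S of size 4, where X_S = 1 if the K_4 on S is monochromatic.
For a fixed S, the K_4 on S has C(4, 2) = 6 edges. P[all 6 edges red] = (1/2)^6, and likewise for blue, so P[monochromatic] = 2·(1/2)^6 = 2^{1 − 6} = 1/32.
By linearity: E[X] = C(54, 4) · 2^{1 − 6} = 316251 · 1/32 = 316251/32.
Numerically: E[X] ≈ 9882.84375.

E[X] = C(54,4)·2^(1−C(4,2)) = 316251/32 ≈ 9882.84375.


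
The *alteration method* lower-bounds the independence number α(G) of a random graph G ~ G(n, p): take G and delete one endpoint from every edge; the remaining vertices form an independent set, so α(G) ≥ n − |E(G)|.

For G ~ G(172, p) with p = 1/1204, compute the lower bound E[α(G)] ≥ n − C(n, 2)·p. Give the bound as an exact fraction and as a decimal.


E[|E(G)|] = C(172, 2)·p = 14706 · (1/1204) = 171/14.
E[α(G)] ≥ n − E[|E(G)|] = 172 − 171/14 = 2237/14.
Numerically: ≈ 159.7857.
(This is only a lower bound; the true E[α(G)] may be larger.)

E[α(G)] ≥ 2237/14 ≈ 159.7857.


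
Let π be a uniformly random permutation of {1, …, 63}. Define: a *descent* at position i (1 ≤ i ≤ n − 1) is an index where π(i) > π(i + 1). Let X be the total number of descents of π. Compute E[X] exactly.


Write X = Σ X_I over i = 1, …, 62, with X_I the indicator of one descent.
There are 62 indicators.
For each fixed i, the pair (π(i), π(i+1)) is a uniformly random ordered pair of distinct values from {1, …, 63}; by symmetry P[π(i) > π(i+1)] = 1/2.
By linearity: E[X] = 62 · (1/2) = (63 − 1) · (1/2) = 31 ≈ 31.000000.

E[X] = 31 = 31.000000.


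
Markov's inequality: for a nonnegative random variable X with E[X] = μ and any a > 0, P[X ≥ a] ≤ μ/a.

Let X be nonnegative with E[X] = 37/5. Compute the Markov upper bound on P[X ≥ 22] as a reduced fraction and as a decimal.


μ = E[X] = 37/5, a = 22.
Markov: P[X ≥ 22] ≤ μ/a = (37/5)/22 = 37/110.
Numerically: ≈ 0.3364.
(Since a = 22 > μ = 7.4000, the bound 37/110 is < 1 and informative.)

P[X ≥ 22] ≤ 37/110 ≈ 0.3364.


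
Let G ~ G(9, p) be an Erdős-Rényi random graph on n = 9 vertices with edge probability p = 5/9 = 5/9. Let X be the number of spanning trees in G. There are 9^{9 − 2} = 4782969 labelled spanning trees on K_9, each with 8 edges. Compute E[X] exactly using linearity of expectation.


K_9 has 9^{9 − 2} = 4782969 labelled spanning trees.
For each such spanning tree H, let X_H = 1 if all 8 edges of H are present in G. Then P[X_H = 1] = p^{8} = (5/9)^{8} = 390625/43046721.
By linearity: E[X] = Σ_H E[X_H] = 4782969 · p^{8} = 4782969 · 390625/43046721 = 390625/9.
Numerically: E[X] ≈ 4.34e+04.

E[X] = 4782969 · (5/9)^{8} = 390625/9 ≈ 4.34e+04.


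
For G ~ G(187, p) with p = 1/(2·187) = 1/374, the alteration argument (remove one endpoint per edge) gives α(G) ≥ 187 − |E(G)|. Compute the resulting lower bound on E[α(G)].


E[|E(G)|] = C(187, 2)·p = 17391 · (1/374) = 93/2.
E[α(G)] ≥ n − E[|E(G)|] = 187 − 93/2 = 281/2.
Numerically: ≈ 140.500000.
(This is only a lower bound; the true E[α(G)] may be larger.)

E[α(G)] ≥ 281/2 ≈ 140.500000.


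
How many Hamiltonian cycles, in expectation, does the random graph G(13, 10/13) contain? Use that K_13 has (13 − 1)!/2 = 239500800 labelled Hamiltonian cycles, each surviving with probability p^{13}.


K_13 has (13 − 1)!/2 = 239500800 labelled Hamiltonian cycles.
For each such Hamiltonian cycle H, let X_H = 1 if all 13 edges of H are present in G. Then P[X_H = 1] = p^{13} = (10/13)^{13} = 10000000000000/302875106592253.
Summing the indicators: E[X] = Σ_H E[X_H] = 239500800 · p^{13} = 239500800 · 10000000000000/302875106592253 = 2395008000000000000000/302875106592253.
Numerically: E[X] ≈ 7.90758e+06.

E[X] = 239500800 · (10/13)^{13} = 2395008000000000000000/302875106592253 ≈ 7.90758e+06.


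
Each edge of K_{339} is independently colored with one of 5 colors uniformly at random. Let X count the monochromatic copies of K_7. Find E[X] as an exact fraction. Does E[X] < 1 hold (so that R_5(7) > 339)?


E[X] = C(339, 7) · 5^{1 − 21} = 95915887062372 · 5^{−20} = 95915887062372/95367431640625.
As a reduced fraction: E[X] = 95915887062372/95367431640625 ≈ 1.0057510.
Is E[X] < 1? NO.
Since E[X] ≥ 1, the first-moment bound is inconclusive at n = 339; it does NOT by itself certify R_5(7) > 339.

E[X] = 95915887062372/95367431640625 ≈ 1.0057510; E[X] ≥ 1; first-moment method inconclusive here.


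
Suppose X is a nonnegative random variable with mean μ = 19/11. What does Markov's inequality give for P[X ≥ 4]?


μ = E[X] = 19/11, a = 4.
Markov: P[X ≥ 4] ≤ μ/a = (19/11)/4 = 19/44.
Numerically: ≈ 0.43182.
(Since a = 4 > μ = 1.72727, the bound 19/44 is < 1 and informative.)

P[X ≥ 4] ≤ 19/44 ≈ 0.43182.


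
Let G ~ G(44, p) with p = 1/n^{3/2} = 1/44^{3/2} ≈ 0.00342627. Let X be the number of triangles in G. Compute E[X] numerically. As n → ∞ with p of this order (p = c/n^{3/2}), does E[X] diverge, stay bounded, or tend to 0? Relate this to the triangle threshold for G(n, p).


Number of potential triangles: C(44, 3) = 13244.
Each occurs with probability p³ ≈ (0.00342627)³ ≈ 4.02219346e-08.
By linearity: E[X] = C(44, 3)·p³ ≈ 13244 · 4.02219346e-08 ≈ 0.000533.
Since α = 3/2 > 1, p = c/n^{3/2} = o(1/n) is below the triangle threshold p ~ 1/n. Asymptotically E[X] ~ (c³/6)·n^{3(1−α)} = (1³/6)·n^{-1.5} → 0, so by Markov's inequality G has no triangles w.h.p.

E[X] ≈ 0.000533; in regime p = Θ(1/n^{3/2}) E[X] tends to 0 (below the triangle threshold p ~ 1/n).


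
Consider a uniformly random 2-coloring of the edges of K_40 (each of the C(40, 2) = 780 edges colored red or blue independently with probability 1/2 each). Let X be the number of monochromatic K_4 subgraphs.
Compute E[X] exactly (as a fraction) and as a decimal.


Let X = Σ_S X_S over the C(40, 4) = 91390 subsets S of size 4, where X_S = 1 if the K_4 on S is monochromatic.
For a fixed S, the K_4 on S has C(4, 2) = 6 edges. P[all 6 edges red] = (1/2)^6, and likewise for blue, so P[monochromatic] = 2·(1/2)^6 = 2^{1 − 6} = 1/32.
By linearity of expectation: E[X] = C(40, 4) · 2^{1 − 6} = 91390 · 1/32 = 45695/16.
Numerically: E[X] ≈ 2855.9375.

E[X] = C(40,4)·2^(1−C(4,2)) = 45695/16 ≈ 2855.9375.


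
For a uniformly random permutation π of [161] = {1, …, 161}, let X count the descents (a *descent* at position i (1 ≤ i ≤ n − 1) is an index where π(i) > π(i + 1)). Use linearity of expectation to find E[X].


Write X = Σ X_I over i = 1, …, 160, with X_I the indicator of one descent.
There are 160 indicators.
For each fixed i, the pair (π(i), π(i+1)) is a uniformly random ordered pair of distinct values from {1, …, 161}; by symmetry P[π(i) > π(i+1)] = 1/2.
By linearity: E[X] = 160 · (1/2) = (161 − 1) · (1/2) = 80 ≈ 80.0000.

E[X] = 80 = 80.0000.


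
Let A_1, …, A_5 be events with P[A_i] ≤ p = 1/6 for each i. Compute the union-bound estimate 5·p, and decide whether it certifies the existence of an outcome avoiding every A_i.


Union bound: P[∪_{i=1}^{5} A_i] ≤ Σ_i P[A_i] ≤ 5·p = 5·(1/6) = 5/6.
Numerically: 5/6 ≈ 0.8333333.
Is 5/6 < 1? YES.
Since P[∪ A_i] ≤ 5/6 < 1, the complement has P[∩ A_i^c] ≥ 1 − 5/6 = 1/6 > 0, so some outcome avoids every A_i.

5·p = 5/6 ≈ 0.8333333; existence CERTIFIED by the union bound.


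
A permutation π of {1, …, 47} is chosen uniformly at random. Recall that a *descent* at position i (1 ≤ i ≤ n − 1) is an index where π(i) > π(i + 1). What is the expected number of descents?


Write X = Σ X_I over i = 1, …, 46, with X_I the indicator of one descent.
There are 46 indicators.
For each fixed i, the pair (π(i), π(i+1)) is a uniformly random ordered pair of distinct values from {1, …, 47}; by symmetry P[π(i) > π(i+1)] = 1/2.
By linearity: E[X] = 46 · (1/2) = (47 − 1) · (1/2) = 23 ≈ 23.000000.

E[X] = 23 = 23.000000.


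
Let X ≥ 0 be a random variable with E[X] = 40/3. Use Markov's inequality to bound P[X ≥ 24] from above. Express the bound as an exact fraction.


μ = E[X] = 40/3, a = 24.
Markov: P[X ≥ 24] ≤ μ/a = (40/3)/24 = 5/9.
Numerically: ≈ 0.5556.
(Since a = 24 > μ = 13.3333, the bound 5/9 is < 1 and informative.)

P[X ≥ 24] ≤ 5/9 ≈ 0.5556.


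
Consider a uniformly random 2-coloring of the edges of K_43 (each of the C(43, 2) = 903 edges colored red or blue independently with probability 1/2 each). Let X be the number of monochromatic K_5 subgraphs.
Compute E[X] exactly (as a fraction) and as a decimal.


Let X = Σ_S X_S over the C(43, 5) = 962598 subsets S of size 5, where X_S = 1 if the K_5 on S is monochromatic.
For a fixed S, the K_5 on S has C(5, 2) = 10 edges. P[all 10 edges red] = (1/2)^10, and likewise for blue, so P[monochromatic] = 2·(1/2)^10 = 2^{1 − 10} = 1/512.
By linearity: E[X] = C(43, 5) · 2^{1 − 10} = 962598 · 1/512 = 481299/256.
Numerically: E[X] ≈ 1880.074219.

E[X] = C(43,5)·2^(1−C(5,2)) = 481299/256 ≈ 1880.074219.


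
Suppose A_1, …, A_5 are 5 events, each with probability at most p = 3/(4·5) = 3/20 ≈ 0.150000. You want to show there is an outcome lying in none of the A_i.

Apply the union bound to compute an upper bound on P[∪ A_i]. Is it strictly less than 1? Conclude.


Union bound: P[∪_{i=1}^{5} A_i] ≤ Σ_i P[A_i] ≤ 5·p = 5·(3/20) = 3/4.
Numerically: 3/4 ≈ 0.750000.
Is 3/4 < 1? YES.
Since P[∪ A_i] ≤ 3/4 < 1, the complement has P[∩ A_i^c] ≥ 1 − 3/4 = 1/4 > 0, so some outcome avoids every A_i.

5·p = 3/4 ≈ 0.750000; existence CERTIFIED by the union bound.


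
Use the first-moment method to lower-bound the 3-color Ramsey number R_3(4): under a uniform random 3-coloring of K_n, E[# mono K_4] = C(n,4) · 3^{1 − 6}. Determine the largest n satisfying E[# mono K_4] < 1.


We need C(n, 4) · 3^{1 − 6} < 1, i.e. C(n, 4) < 3^{6 − 1} = 243.
Check values of n near the boundary:
  n = 7: C(7, 4) = 35; 35 < 243? YES
  n = 8: C(8, 4) = 70; 70 < 243? YES
  n = 9: C(9, 4) = 126; 126 < 243? YES
  n = 10: C(10, 4) = 210; 210 < 243? YES
  n = 11: C(11, 4) = 330; 330 < 243? NO
  n = 12: C(12, 4) = 495; 495 < 243? NO
  n = 13: C(13, 4) = 715; 715 < 243? NO
The largest n with C(n, 4) < 243 is n = 10 (where E[X] = 70/81 ≈ 0.864). Hence R_3(4) > 10, i.e. R_3(4) ≥ 11.

Largest n = 10; hence R_3(4) > 10.


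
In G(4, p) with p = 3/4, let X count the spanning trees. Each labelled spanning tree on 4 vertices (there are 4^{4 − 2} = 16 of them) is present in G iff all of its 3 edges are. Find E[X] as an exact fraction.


K_4 has 4^{4 − 2} = 16 labelled spanning trees.
For each such spanning tree H, let X_H = 1 if all 3 edges of H are present in G. Then P[X_H = 1] = p^{3} = (3/4)^{3} = 27/64.
By linearity: E[X] = Σ_H E[X_H] = 16 · p^{3} = 16 · 27/64 = 27/4.
Numerically: E[X] ≈ 6.75.

E[X] = 16 · (3/4)^{3} = 27/4 ≈ 6.75.


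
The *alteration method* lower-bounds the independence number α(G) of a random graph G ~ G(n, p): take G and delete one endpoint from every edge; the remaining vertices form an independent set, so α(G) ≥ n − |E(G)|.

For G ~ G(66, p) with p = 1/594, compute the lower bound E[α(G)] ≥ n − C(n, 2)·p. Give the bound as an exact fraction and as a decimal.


E[|E(G)|] = C(66, 2)·p = 2145 · (1/594) = 65/18.
E[α(G)] ≥ n − E[|E(G)|] = 66 − 65/18 = 1123/18.
Numerically: ≈ 62.388889.
(This is only a lower bound; the true E[α(G)] may be larger.)

E[α(G)] ≥ 1123/18 ≈ 62.388889.


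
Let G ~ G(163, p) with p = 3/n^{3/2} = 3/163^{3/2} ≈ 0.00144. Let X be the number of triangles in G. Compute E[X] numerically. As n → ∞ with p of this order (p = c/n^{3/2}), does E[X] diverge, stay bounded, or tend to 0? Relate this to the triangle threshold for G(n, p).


Number of potential triangles: C(163, 3) = 708561.
Each occurs with probability p³ ≈ (0.00144)³ ≈ 2.99585e-09.
By linearity: E[X] = C(163, 3)·p³ ≈ 708561 · 2.99585e-09 ≈ 0.002.
Since α = 3/2 > 1, p = c/n^{3/2} = o(1/n) is below the triangle threshold p ~ 1/n. Asymptotically E[X] ~ (c³/6)·n^{3(1−α)} = (3³/6)·n^{-1.5} → 0, so by Markov's inequality G has no triangles w.h.p.

E[X] ≈ 0.002; in regime p = Θ(1/n^{3/2}) E[X] tends to 0 (below the triangle threshold p ~ 1/n).


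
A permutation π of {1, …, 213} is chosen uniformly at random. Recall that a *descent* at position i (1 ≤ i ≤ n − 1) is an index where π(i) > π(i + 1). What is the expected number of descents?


Write X = Σ X_I over i = 1, …, 212, with X_I the indicator of one descent.
There are 212 indicators.
For each fixed i, the pair (π(i), π(i+1)) is a uniformly random ordered pair of distinct values from {1, …, 213}; by symmetry P[π(i) > π(i+1)] = 1/2.
By linearity: E[X] = 212 · (1/2) = (213 − 1) · (1/2) = 106 ≈ 106.0000.

E[X] = 106 = 106.0000.


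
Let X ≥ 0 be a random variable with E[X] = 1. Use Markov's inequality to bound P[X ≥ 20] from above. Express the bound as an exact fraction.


μ = E[X] = 1, a = 20.
Markov: P[X ≥ 20] ≤ μ/a = (1)/20 = 1/20.
Numerically: ≈ 0.050.
(Since a = 20 > μ = 1.000, the bound 1/20 is < 1 and informative.)

P[X ≥ 20] ≤ 1/20 ≈ 0.050.


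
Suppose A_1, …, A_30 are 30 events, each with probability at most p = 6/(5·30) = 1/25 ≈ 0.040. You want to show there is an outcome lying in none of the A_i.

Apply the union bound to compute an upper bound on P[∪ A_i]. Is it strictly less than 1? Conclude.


Union bound: P[∪_{i=1}^{30} A_i] ≤ Σ_i P[A_i] ≤ 30·p = 30·(1/25) = 6/5.
Numerically: 6/5 ≈ 1.200.
Is 6/5 < 1? NO.
Since the bound 6/5 is ≥ 1, the union bound is uninformative here; it does NOT by itself certify existence.

30·p = 6/5 ≈ 1.200; existence NOT certified by the union bound.


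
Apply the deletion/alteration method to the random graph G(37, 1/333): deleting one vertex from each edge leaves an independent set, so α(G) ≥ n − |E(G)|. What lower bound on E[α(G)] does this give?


E[|E(G)|] = C(37, 2)·p = 666 · (1/333) = 2.
E[α(G)] ≥ n − E[|E(G)|] = 37 − 2 = 35.
Numerically: ≈ 35.00000.
(This is only a lower bound; the true E[α(G)] may be larger.)

E[α(G)] ≥ 35 ≈ 35.00000.


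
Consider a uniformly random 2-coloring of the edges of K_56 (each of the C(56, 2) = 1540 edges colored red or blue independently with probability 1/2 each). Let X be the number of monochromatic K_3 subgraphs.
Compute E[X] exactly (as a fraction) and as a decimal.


Let X = Σ_S X_S over the C(56, 3) = 27720 subsets S of size 3, where X_S = 1 if the K_3 on S is monochromatic.
For a fixed S, the K_3 on S has C(3, 2) = 3 edges. P[all 3 edges red] = (1/2)^3, and likewise for blue, so P[monochromatic] = 2·(1/2)^3 = 2^{1 − 3} = 1/4.
By linearity of expectation: E[X] = C(56, 3) · 2^{1 − 3} = 27720 · 1/4 = 6930.
Numerically: E[X] ≈ 6930.00000.

E[X] = C(56,3)·2^(1−C(3,2)) = 6930 ≈ 6930.00000.


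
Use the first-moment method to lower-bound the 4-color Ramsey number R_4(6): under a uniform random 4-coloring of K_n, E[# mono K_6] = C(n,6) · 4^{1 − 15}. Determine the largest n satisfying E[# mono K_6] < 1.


We need C(n, 6) · 4^{1 − 15} < 1, i.e. C(n, 6) < 4^{15 − 1} = 268435456.
Check values of n near the boundary:
  n = 72: C(72, 6) = 156238908; 156238908 < 268435456? YES
  n = 73: C(73, 6) = 170230452; 170230452 < 268435456? YES
  n = 74: C(74, 6) = 185250786; 185250786 < 268435456? YES
  n = 75: C(75, 6) = 201359550; 201359550 < 268435456? YES
  n = 76: C(76, 6) = 218618940; 218618940 < 268435456? YES
  n = 77: C(77, 6) = 237093780; 237093780 < 268435456? YES
  n = 78: C(78, 6) = 256851595; 256851595 < 268435456? YES
  n = 79: C(79, 6) = 277962685; 277962685 < 268435456? NO
  n = 80: C(80, 6) = 300500200; 300500200 < 268435456? NO
The largest n with C(n, 6) < 268435456 is n = 78 (where E[X] = 256851595/268435456 ≈ 0.956847). Hence R_4(6) > 78, i.e. R_4(6) ≥ 79.

Largest n = 78; hence R_4(6) > 78.


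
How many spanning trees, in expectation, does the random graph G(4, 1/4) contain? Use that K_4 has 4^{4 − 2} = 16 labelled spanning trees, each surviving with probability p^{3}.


K_4 has 4^{4 − 2} = 16 labelled spanning trees.
For each such spanning tree H, let X_H = 1 if all 3 edges of H are present in G. Then P[X_H = 1] = p^{3} = (1/4)^{3} = 1/64.
Summing the indicators: E[X] = Σ_H E[X_H] = 16 · p^{3} = 16 · 1/64 = 1/4.
Numerically: E[X] ≈ 0.25.

E[X] = 16 · (1/4)^{3} = 1/4 ≈ 0.25.


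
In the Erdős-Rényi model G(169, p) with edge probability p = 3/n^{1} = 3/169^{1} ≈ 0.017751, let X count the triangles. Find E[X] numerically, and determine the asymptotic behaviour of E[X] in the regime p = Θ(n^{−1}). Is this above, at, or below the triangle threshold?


Number of potential triangles: C(169, 3) = 790244.
Each occurs with probability p³ ≈ (0.017751)³ ≈ 5.5937577e-06.
By linearity: E[X] = C(169, 3)·p³ ≈ 790244 · 5.5937577e-06 ≈ 4.42043.
Here α = 1, so p = 3/n is exactly at the triangle threshold p ~ 1/n. Asymptotically E[X] → c³/6 = 3³/6 = 9/2 ≈ 4.50000, a bounded constant. In this regime the triangle count is asymptotically Poisson(c³/6).

E[X] ≈ 4.42043; in regime p = Θ(1/n^{1}) E[X] stays bounded (at the triangle threshold p ~ 1/n).


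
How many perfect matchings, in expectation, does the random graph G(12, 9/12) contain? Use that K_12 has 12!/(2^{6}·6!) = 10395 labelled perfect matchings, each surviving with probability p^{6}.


K_12 has 12!/(2^{6}·6!) = 10395 labelled perfect matchings.
For each such perfect matching H, let X_H = 1 if all 6 edges of H are present in G. Then P[X_H = 1] = p^{6} = (3/4)^{6} = 729/4096.
By linearity of expectation: E[X] = Σ_H E[X_H] = 10395 · p^{6} = 10395 · 729/4096 = 7577955/4096.
Numerically: E[X] ≈ 1850.1.

E[X] = 10395 · (3/4)^{6} = 7577955/4096 ≈ 1850.1.


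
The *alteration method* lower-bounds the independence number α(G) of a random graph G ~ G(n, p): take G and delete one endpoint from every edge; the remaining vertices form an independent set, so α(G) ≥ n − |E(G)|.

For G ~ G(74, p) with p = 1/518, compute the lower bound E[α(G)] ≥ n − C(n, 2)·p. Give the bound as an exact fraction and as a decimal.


E[|E(G)|] = C(74, 2)·p = 2701 · (1/518) = 73/14.
E[α(G)] ≥ n − E[|E(G)|] = 74 − 73/14 = 963/14.
Numerically: ≈ 68.786.
(This is only a lower bound; the true E[α(G)] may be larger.)

E[α(G)] ≥ 963/14 ≈ 68.786.


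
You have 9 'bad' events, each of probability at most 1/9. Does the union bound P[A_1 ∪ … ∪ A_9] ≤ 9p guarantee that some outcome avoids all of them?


Union bound: P[∪_{i=1}^{9} A_i] ≤ Σ_i P[A_i] ≤ 9·p = 9·(1/9) = 1.
Numerically: 1 ≈ 1.0000.
Is 1 < 1? NO.
Since the bound 1 is ≥ 1, the union bound is uninformative here; it does NOT by itself certify existence.

9·p = 1 ≈ 1.0000; existence NOT certified by the union bound.


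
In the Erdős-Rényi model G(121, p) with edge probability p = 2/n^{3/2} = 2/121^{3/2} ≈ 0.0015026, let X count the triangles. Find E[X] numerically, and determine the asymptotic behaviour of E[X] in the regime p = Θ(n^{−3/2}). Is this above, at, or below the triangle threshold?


Number of potential triangles: C(121, 3) = 287980.
Each occurs with probability p³ ≈ (0.0015026)³ ≈ 3.3927809e-09.
By linearity: E[X] = C(121, 3)·p³ ≈ 287980 · 3.3927809e-09 ≈ 0.00098.
Since α = 3/2 > 1, p = c/n^{3/2} = o(1/n) is below the triangle threshold p ~ 1/n. Asymptotically E[X] ~ (c³/6)·n^{3(1−α)} = (2³/6)·n^{-1.5} → 0, so by Markov's inequality G has no triangles w.h.p.

E[X] ≈ 0.00098; in regime p = Θ(1/n^{3/2}) E[X] tends to 0 (below the triangle threshold p ~ 1/n).


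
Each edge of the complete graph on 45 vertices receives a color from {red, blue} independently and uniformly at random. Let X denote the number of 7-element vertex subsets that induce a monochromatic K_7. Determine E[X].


Let X = Σ_S X_S over the C(45, 7) = 45379620 subsets S of size 7, where X_S = 1 if the K_7 on S is monochromatic.
For a fixed S, the K_7 on S has C(7, 2) = 21 edges. P[all 21 edges red] = (1/2)^21, and likewise for blue, so P[monochromatic] = 2·(1/2)^21 = 2^{1 − 21} = 1/1048576.
Summing: E[X] = C(45, 7) · 2^{1 − 21} = 45379620 · 1/1048576 = 11344905/262144.
Numerically: E[X] ≈ 43.277.

E[X] = C(45,7)·2^(1−C(7,2)) = 11344905/262144 ≈ 43.277.


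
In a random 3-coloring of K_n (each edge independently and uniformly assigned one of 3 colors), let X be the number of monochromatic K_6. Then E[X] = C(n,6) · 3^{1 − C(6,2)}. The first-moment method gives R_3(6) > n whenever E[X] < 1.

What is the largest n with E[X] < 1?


We need C(n, 6) · 3^{1 − 15} < 1, i.e. C(n, 6) < 3^{15 − 1} = 4782969.
Check values of n near the boundary:
  n = 38: C(38, 6) = 2760681; 2760681 < 4782969? YES
  n = 39: C(39, 6) = 3262623; 3262623 < 4782969? YES
  n = 40: C(40, 6) = 3838380; 3838380 < 4782969? YES
  n = 41: C(41, 6) = 4496388; 4496388 < 4782969? YES
  n = 42: C(42, 6) = 5245786; 5245786 < 4782969? NO
  n = 43: C(43, 6) = 6096454; 6096454 < 4782969? NO
  n = 44: C(44, 6) = 7059052; 7059052 < 4782969? NO
The largest n with C(n, 6) < 4782969 is n = 41 (where E[X] = 1498796/1594323 ≈ 0.9400830). Hence R_3(6) > 41, i.e. R_3(6) ≥ 42.

Largest n = 41; hence R_3(6) > 41.


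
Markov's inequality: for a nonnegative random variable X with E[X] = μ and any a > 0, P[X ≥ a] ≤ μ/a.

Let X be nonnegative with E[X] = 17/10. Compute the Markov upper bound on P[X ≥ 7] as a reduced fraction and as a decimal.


μ = E[X] = 17/10, a = 7.
Markov: P[X ≥ 7] ≤ μ/a = (17/10)/7 = 17/70.
Numerically: ≈ 0.2429.
(Since a = 7 > μ = 1.7000, the bound 17/70 is < 1 and informative.)

P[X ≥ 7] ≤ 17/70 ≈ 0.2429.


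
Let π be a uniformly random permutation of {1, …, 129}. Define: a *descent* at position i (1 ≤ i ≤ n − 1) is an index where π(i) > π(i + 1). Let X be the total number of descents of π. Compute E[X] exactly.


Write X = Σ X_I over i = 1, …, 128, with X_I the indicator of one descent.
There are 128 indicators.
For each fixed i, the pair (π(i), π(i+1)) is a uniformly random ordered pair of distinct values from {1, …, 129}; by symmetry P[π(i) > π(i+1)] = 1/2.
By linearity: E[X] = 128 · (1/2) = (129 − 1) · (1/2) = 64 ≈ 64.000.

E[X] = 64 = 64.000.


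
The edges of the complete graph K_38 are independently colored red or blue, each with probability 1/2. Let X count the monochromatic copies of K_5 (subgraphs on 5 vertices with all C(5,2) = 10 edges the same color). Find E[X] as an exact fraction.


Let X = Σ_S X_S over the C(38, 5) = 501942 subsets S of size 5, where X_S = 1 if the K_5 on S is monochromatic.
For a fixed S, the K_5 on S has C(5, 2) = 10 edges. P[all 10 edges red] = (1/2)^10, and likewise for blue, so P[monochromatic] = 2·(1/2)^10 = 2^{1 − 10} = 1/512.
By linearity of expectation: E[X] = C(38, 5) · 2^{1 − 10} = 501942 · 1/512 = 250971/256.
Numerically: E[X] ≈ 980.355.

E[X] = C(38,5)·2^(1−C(5,2)) = 250971/256 ≈ 980.355.


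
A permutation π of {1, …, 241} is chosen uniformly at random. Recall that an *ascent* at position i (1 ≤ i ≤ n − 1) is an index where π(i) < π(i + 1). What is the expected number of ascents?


Write X = Σ X_I over i = 1, …, 240, with X_I the indicator of one ascent.
There are 240 indicators.
For each fixed i, the pair (π(i), π(i+1)) is a uniformly random ordered pair of distinct values from {1, …, 241}; by symmetry P[π(i) < π(i+1)] = 1/2.
By linearity: E[X] = 240 · (1/2) = (241 − 1) · (1/2) = 120 ≈ 120.000.

E[X] = 120 = 120.000.


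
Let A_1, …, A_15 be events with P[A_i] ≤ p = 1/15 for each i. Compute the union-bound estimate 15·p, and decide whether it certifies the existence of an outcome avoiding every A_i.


Union bound: P[∪_{i=1}^{15} A_i] ≤ Σ_i P[A_i] ≤ 15·p = 15·(1/15) = 1.
Numerically: 1 ≈ 1.000000.
Is 1 < 1? NO.
Since the bound 1 is ≥ 1, the union bound is uninformative here; it does NOT by itself certify existence.

15·p = 1 ≈ 1.000000; existence NOT certified by the union bound.


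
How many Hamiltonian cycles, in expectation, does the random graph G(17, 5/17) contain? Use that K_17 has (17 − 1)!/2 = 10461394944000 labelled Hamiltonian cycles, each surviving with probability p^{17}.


K_17 has (17 − 1)!/2 = 10461394944000 labelled Hamiltonian cycles.
For each such Hamiltonian cycle H, let X_H = 1 if all 17 edges of H are present in G. Then P[X_H = 1] = p^{17} = (5/17)^{17} = 762939453125/827240261886336764177.
Summing the indicators: E[X] = Σ_H E[X_H] = 10461394944000 · p^{17} = 10461394944000 · 762939453125/827240261886336764177 = 7981410937500000000000000/827240261886336764177.
Numerically: E[X] ≈ 9648.2.

E[X] = 10461394944000 · (5/17)^{17} = 7981410937500000000000000/827240261886336764177 ≈ 9648.2.


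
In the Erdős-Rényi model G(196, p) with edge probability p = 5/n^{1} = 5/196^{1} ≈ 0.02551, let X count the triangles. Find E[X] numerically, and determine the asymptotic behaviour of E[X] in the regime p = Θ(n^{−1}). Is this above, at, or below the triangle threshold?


Number of potential triangles: C(196, 3) = 1235780.
Each occurs with probability p³ ≈ (0.02551)³ ≈ 1.660129e-05.
By linearity: E[X] = C(196, 3)·p³ ≈ 1235780 · 1.660129e-05 ≈ 20.5155.
Here α = 1, so p = 5/n is exactly at the triangle threshold p ~ 1/n. Asymptotically E[X] → c³/6 = 5³/6 = 125/6 ≈ 20.8333, a bounded constant. In this regime the triangle count is asymptotically Poisson(c³/6).

E[X] ≈ 20.5155; in regime p = Θ(1/n^{1}) E[X] stays bounded (at the triangle threshold p ~ 1/n).


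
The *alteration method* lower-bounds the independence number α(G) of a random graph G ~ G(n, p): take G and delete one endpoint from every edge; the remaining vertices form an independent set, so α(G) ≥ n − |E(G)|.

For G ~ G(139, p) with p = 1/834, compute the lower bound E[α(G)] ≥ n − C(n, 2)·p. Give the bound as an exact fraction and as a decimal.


E[|E(G)|] = C(139, 2)·p = 9591 · (1/834) = 23/2.
E[α(G)] ≥ n − E[|E(G)|] = 139 − 23/2 = 255/2.
Numerically: ≈ 127.5000.
(This is only a lower bound; the true E[α(G)] may be larger.)

E[α(G)] ≥ 255/2 ≈ 127.5000.


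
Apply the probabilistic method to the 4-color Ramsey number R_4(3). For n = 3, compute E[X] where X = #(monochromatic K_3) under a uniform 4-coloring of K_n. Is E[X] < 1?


E[X] = C(3, 3) · 4^{1 − 3} = 1 · 4^{−2} = 1/16.
As a reduced fraction: E[X] = 1/16 ≈ 0.0625.
Is E[X] < 1? YES.
Since E[X] < 1, there exists a 4-coloring of K_{3} with no monochromatic K_3; hence R_4(3) > 3.

E[X] = 1/16 ≈ 0.0625; E[X] < 1, so R_4(3) > 3.


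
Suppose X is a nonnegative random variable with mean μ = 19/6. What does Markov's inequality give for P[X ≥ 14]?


μ = E[X] = 19/6, a = 14.
Markov: P[X ≥ 14] ≤ μ/a = (19/6)/14 = 19/84.
Numerically: ≈ 0.22619.
(Since a = 14 > μ = 3.16667, the bound 19/84 is < 1 and informative.)

P[X ≥ 14] ≤ 19/84 ≈ 0.22619.


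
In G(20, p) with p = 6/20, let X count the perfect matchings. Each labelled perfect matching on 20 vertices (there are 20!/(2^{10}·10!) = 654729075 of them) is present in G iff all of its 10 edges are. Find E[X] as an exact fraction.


K_20 has 20!/(2^{10}·10!) = 654729075 labelled perfect matchings.
For each such perfect matching H, let X_H = 1 if all 10 edges of H are present in G. Then P[X_H = 1] = p^{10} = (3/10)^{10} = 59049/10000000000.
By linearity: E[X] = Σ_H E[X_H] = 654729075 · p^{10} = 654729075 · 59049/10000000000 = 1546443885987/400000000.
Numerically: E[X] ≈ 3866.11.

E[X] = 654729075 · (3/10)^{10} = 1546443885987/400000000 ≈ 3866.11.


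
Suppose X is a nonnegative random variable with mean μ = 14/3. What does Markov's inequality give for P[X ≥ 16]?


μ = E[X] = 14/3, a = 16.
Markov: P[X ≥ 16] ≤ μ/a = (14/3)/16 = 7/24.
Numerically: ≈ 0.292.
(Since a = 16 > μ = 4.667, the bound 7/24 is < 1 and informative.)

P[X ≥ 16] ≤ 7/24 ≈ 0.292.


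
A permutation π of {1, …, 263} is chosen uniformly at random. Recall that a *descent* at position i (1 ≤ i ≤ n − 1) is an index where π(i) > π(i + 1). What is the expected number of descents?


Write X = Σ X_I over i = 1, …, 262, with X_I the indicator of one descent.
There are 262 indicators.
For each fixed i, the pair (π(i), π(i+1)) is a uniformly random ordered pair of distinct values from {1, …, 263}; by symmetry P[π(i) > π(i+1)] = 1/2.
By linearity: E[X] = 262 · (1/2) = (263 − 1) · (1/2) = 131 ≈ 131.00000.

E[X] = 131 = 131.00000.


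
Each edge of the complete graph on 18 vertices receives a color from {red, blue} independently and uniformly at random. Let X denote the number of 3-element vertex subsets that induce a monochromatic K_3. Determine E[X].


Let X = Σ_S X_S over the C(18, 3) = 816 subsets S of size 3, where X_S = 1 if the K_3 on S is monochromatic.
For a fixed S, the K_3 on S has C(3, 2) = 3 edges. P[all 3 edges red] = (1/2)^3, and likewise for blue, so P[monochromatic] = 2·(1/2)^3 = 2^{1 − 3} = 1/4.
By linearity: E[X] = C(18, 3) · 2^{1 − 3} = 816 · 1/4 = 204.
Numerically: E[X] ≈ 204.000000.

E[X] = C(18,3)·2^(1−C(3,2)) = 204 ≈ 204.000000.


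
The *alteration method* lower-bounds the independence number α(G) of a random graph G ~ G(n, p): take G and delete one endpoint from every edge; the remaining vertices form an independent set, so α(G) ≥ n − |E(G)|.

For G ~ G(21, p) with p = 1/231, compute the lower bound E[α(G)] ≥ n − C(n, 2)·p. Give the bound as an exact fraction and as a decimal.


E[|E(G)|] = C(21, 2)·p = 210 · (1/231) = 10/11.
E[α(G)] ≥ n − E[|E(G)|] = 21 − 10/11 = 221/11.
Numerically: ≈ 20.091.
(This is only a lower bound; the true E[α(G)] may be larger.)

E[α(G)] ≥ 221/11 ≈ 20.091.


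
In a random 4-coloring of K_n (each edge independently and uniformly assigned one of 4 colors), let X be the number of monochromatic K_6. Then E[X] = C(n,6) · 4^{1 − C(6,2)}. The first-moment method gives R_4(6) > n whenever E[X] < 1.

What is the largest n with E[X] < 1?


We need C(n, 6) · 4^{1 − 15} < 1, i.e. C(n, 6) < 4^{15 − 1} = 268435456.
Check values of n near the boundary:
  n = 74: C(74, 6) = 185250786; 185250786 < 268435456? YES
  n = 75: C(75, 6) = 201359550; 201359550 < 268435456? YES
  n = 76: C(76, 6) = 218618940; 218618940 < 268435456? YES
  n = 77: C(77, 6) = 237093780; 237093780 < 268435456? YES
  n = 78: C(78, 6) = 256851595; 256851595 < 268435456? YES
  n = 79: C(79, 6) = 277962685; 277962685 < 268435456? NO
The largest n with C(n, 6) < 268435456 is n = 78 (where E[X] = 256851595/268435456 ≈ 0.957). Hence R_4(6) > 78, i.e. R_4(6) ≥ 79.

Largest n = 78; hence R_4(6) > 78.


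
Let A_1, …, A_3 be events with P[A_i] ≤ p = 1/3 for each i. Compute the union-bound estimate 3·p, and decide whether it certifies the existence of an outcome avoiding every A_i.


Union bound: P[∪_{i=1}^{3} A_i] ≤ Σ_i P[A_i] ≤ 3·p = 3·(1/3) = 1.
Numerically: 1 ≈ 1.00000.
Is 1 < 1? NO.
Since the bound 1 is ≥ 1, the union bound is uninformative here; it does NOT by itself certify existence.

3·p = 1 ≈ 1.00000; existence NOT certified by the union bound.
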